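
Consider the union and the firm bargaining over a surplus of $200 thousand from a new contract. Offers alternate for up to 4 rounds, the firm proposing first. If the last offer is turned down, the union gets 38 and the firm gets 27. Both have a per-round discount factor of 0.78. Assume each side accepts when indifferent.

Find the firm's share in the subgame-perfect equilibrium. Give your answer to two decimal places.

83.58

By backward induction:
Round 4 (the union proposes): the firm gets 27 if talks fail, so the union offers 27 and keeps 173.
Round 3 (the firm proposes): the union can get 173 next round, worth 0.78 × 173 = 134.94 now; the firm offers that and keeps 65.06.
Round 2 (the union proposes): the firm can get 65.06 next round, worth 0.78 × 65.06 = 50.7468 now; the union offers that and keeps 149.2532.
Round 1 (the firm proposes): the union can get 149.2532 next round, worth 0.78 × 149.2532 = 116.417496 now. The firm offers 116.417496 and keeps 200 − 116.417496 = 83.582504.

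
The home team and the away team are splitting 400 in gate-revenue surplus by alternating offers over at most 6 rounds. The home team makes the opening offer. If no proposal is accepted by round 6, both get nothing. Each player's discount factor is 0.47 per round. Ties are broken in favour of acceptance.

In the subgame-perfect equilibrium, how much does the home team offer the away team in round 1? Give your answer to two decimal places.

130.82

Round 6 (the away team proposes): the home team will accept anything ≥ 0, so the away team offers 0 and keeps 400.
Round 5 (the home team proposes): the away team can get 400 next round, worth 0.47 × 400 = 188 now; the home team offers that and keeps 212.
Round 4 (the away team proposes): the home team can get 212 next round, worth 0.47 × 212 = 99.64 now, so the away team offers 99.64, keeping 300.36.
Round 3 (the home team proposes): the away team can get 300.36 next round, worth 0.47 × 300.36 = 141.1692 now; the home team offers that and keeps 258.8308.
Round 2 (the away team proposes): the home team can get 258.8308 next round, worth 0.47 × 258.8308 = 121.650476 now; the away team offers that and keeps 278.349524.
Round 1 (the home team proposes): the away team can get 278.349524 next round, worth 0.47 × 278.349524 = 130.82427628 now. The home team offers 130.82427628 and keeps 400 − 130.82427628 = 269.17572372.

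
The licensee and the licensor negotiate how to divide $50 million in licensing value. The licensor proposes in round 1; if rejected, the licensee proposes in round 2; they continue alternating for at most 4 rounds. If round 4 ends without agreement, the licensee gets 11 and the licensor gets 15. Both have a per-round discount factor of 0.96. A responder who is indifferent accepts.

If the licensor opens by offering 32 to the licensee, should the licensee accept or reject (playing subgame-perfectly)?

Round 4 (the licensee proposes): the licensor gets 15 if talks fail, so the licensee offers 15 and keeps 35.
Round 3 (the licensor proposes): the licensee can get 35 next round, worth 0.96 × 35 = 33.6 now. The licensor offers 33.6 and keeps 50 − 33.6 = 16.4.
Round 2 (the licensee proposes): the licensor can get 16.4 next round, worth 0.96 × 16.4 = 15.744 now; the licensee offers that and keeps 34.256.
So by rejecting in round 1, the licensee gets 34.256 next round, worth 0.96 × 34.256 = 32.88576 now.
Offer 32 < 32.88576, so the licensee rejects.

Reject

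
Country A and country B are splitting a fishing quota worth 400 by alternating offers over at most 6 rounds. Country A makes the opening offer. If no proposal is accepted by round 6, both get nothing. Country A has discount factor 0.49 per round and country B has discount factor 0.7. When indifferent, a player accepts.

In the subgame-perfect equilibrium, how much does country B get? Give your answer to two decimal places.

Round 6 (country B proposes): country A will accept anything ≥ 0, so country B offers 0 and keeps 400.
Round 5 (country A proposes): country B can get 400 next round, worth 0.7 × 400 = 280 now. Country A offers 280 and keeps 400 − 280 = 120.
Round 4 (country B proposes): country A can get 120 next round, worth 0.49 × 120 = 58.8 now. Country B offers 58.8 and keeps 400 − 58.8 = 341.2.
Round 3 (country A proposes): country B can get 341.2 next round, worth 0.7 × 341.2 = 238.84 now. Country A offers 238.84 and keeps 400 − 238.84 = 161.16.
Round 2 (country B proposes): country A can get 161.16 next round, worth 0.49 × 161.16 = 78.9684 now; country B offers that and keeps 321.0316.
Round 1 (country A proposes): country B can get 321.0316 next round, worth 0.7 × 321.0316 = 224.72212 now; country A offers that and keeps 175.27788.

224.72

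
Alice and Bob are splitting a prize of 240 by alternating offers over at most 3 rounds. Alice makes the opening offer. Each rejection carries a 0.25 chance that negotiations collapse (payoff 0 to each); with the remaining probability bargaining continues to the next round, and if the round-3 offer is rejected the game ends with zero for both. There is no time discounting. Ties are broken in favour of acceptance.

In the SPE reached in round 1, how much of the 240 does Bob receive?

Round 3 (Alice proposes): Bob will accept anything ≥ 0, so Alice offers 0 and keeps 240.
Round 2 (Bob proposes): rejecting gives Alice an expected 0.75 × 240 = 180, so Bob offers 180, keeping 60.
Round 1 (Alice proposes): rejecting gives Bob an expected 0.75 × 60 = 45, so Alice offers 45, keeping 195.

45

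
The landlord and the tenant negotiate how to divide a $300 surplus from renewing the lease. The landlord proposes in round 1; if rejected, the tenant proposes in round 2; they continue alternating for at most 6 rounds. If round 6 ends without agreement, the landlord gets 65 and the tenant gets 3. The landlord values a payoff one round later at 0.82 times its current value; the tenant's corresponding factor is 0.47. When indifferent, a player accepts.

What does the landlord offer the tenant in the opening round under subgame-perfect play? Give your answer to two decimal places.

51.57

By backward induction:
Round 6 (the tenant proposes): the landlord gets 65 if talks fail, so the tenant offers 65 and keeps 235.
Round 5 (the landlord proposes): the tenant can get 235 next round, worth 0.47 × 235 = 110.45 now. The landlord offers 110.45 and keeps 300 − 110.45 = 189.55.
Round 4 (the tenant proposes): the landlord can get 189.55 next round, worth 0.82 × 189.55 = 155.431 now, so the tenant offers 155.431, keeping 144.569.
Round 3 (the landlord proposes): the tenant can get 144.569 next round, worth 0.47 × 144.569 = 67.94743 now. The landlord offers 67.94743 and keeps 300 − 67.94743 = 232.05257.
Round 2 (the tenant proposes): the landlord can get 232.05257 next round, worth 0.82 × 232.05257 = 190.2831074 now. The tenant offers 190.2831074 and keeps 300 − 190.2831074 = 109.7168926.
Round 1 (the landlord proposes): the tenant can get 109.7168926 next round, worth 0.47 × 109.7168926 = 51.566939522 now. The landlord offers 51.566939522 and keeps 300 − 51.566939522 = 248.433060478.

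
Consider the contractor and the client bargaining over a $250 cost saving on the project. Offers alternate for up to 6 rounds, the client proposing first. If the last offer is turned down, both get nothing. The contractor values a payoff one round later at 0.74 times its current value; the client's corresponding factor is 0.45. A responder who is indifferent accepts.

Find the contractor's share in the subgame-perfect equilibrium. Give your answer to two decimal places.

156.15

Work backward from the last round.
Round 6 (the contractor proposes): the client will accept anything ≥ 0, so the contractor offers 0 and keeps 250.
Round 5 (the client proposes): the contractor can get 250 next round, worth 0.74 × 250 = 185 now; the client offers that and keeps 65.
Round 4 (the contractor proposes): the client can get 65 next round, worth 0.45 × 65 = 29.25 now, so the contractor offers 29.25, keeping 220.75.
Round 3 (the client proposes): the contractor can get 220.75 next round, worth 0.74 × 220.75 = 163.355 now, so the client offers 163.355, keeping 86.645.
Round 2 (the contractor proposes): the client can get 86.645 next round, worth 0.45 × 86.645 = 38.99025 now; the contractor offers that and keeps 211.00975.
Round 1 (the client proposes): the contractor can get 211.00975 next round, worth 0.74 × 211.00975 = 156.147215 now, so the client offers 156.147215, keeping 93.852785.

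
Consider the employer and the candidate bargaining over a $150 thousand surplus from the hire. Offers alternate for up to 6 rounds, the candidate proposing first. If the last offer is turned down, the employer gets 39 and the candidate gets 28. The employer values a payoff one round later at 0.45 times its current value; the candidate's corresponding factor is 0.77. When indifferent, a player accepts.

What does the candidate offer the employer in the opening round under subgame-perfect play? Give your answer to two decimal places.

27.50

Work backward from the last round.
Round 6 (the employer proposes): the candidate gets 28 if talks fail, so the employer offers 28 and keeps 122.
Round 5 (the candidate proposes): the employer can get 122 next round, worth 0.45 × 122 = 54.9 now. The candidate offers 54.9 and keeps 150 − 54.9 = 95.1.
Round 4 (the employer proposes): the candidate can get 95.1 next round, worth 0.77 × 95.1 = 73.227 now; the employer offers that and keeps 76.773.
Round 3 (the candidate proposes): the employer can get 76.773 next round, worth 0.45 × 76.773 = 34.54785 now, so the candidate offers 34.54785, keeping 115.45215.
Round 2 (the employer proposes): the candidate can get 115.45215 next round, worth 0.77 × 115.45215 = 88.8981555 now. The employer offers 88.8981555 and keeps 150 − 88.8981555 = 61.1018445.
Round 1 (the candidate proposes): the employer can get 61.1018445 next round, worth 0.45 × 61.1018445 = 27.495830025 now; the candidate offers that and keeps 122.504169975.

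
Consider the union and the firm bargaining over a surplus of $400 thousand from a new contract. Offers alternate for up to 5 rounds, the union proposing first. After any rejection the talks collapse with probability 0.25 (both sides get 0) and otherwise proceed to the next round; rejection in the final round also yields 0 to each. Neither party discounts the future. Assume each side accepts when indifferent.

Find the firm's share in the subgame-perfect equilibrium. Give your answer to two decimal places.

Round 5 (the union proposes): the firm will accept anything ≥ 0, so the union offers 0 and keeps 400.
Round 4 (the firm proposes): rejecting gives the union an expected 0.75 × 400 = 300; the firm offers that and keeps 100.
Round 3 (the union proposes): rejecting gives the firm an expected 0.75 × 100 = 75, so the union offers 75, keeping 325.
Round 2 (the firm proposes): rejecting gives the union an expected 0.75 × 325 = 243.75; the firm offers that and keeps 156.25.
Round 1 (the union proposes): rejecting gives the firm an expected 0.75 × 156.25 = 117.1875; the union offers that and keeps 282.8125.

117.19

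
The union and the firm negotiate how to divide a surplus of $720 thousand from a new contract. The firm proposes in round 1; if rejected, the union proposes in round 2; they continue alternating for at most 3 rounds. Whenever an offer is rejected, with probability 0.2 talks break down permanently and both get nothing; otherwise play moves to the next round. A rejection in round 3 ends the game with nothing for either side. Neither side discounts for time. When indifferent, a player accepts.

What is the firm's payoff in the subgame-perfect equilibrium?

604.8

Round 3 (the firm proposes): rejection yields 0 for the union; the firm offers 0 and keeps 720.
Round 2 (the union proposes): rejecting gives the firm an expected 0.8 × 720 = 576, so the union offers 576, keeping 144.
Round 1 (the firm proposes): rejecting gives the union an expected 0.8 × 144 = 115.2. The firm offers 115.2 and keeps 720 − 115.2 = 604.8.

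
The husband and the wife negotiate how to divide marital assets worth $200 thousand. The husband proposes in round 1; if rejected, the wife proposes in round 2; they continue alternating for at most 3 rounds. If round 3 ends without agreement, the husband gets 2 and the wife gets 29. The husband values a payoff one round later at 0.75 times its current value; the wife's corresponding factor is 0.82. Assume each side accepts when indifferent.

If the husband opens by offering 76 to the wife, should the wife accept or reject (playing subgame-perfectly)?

Accept

Round 3 (the husband proposes): the wife gets 29 if talks fail, so the husband offers 29 and keeps 171.
Round 2 (the wife proposes): the husband can get 171 next round, worth 0.75 × 171 = 128.25 now. The wife offers 128.25 and keeps 200 − 128.25 = 71.75.
So by rejecting in round 1, the wife gets 71.75 next round, worth 0.82 × 71.75 = 58.835 now.
Offer 76 ≥ 58.835, so the wife accepts.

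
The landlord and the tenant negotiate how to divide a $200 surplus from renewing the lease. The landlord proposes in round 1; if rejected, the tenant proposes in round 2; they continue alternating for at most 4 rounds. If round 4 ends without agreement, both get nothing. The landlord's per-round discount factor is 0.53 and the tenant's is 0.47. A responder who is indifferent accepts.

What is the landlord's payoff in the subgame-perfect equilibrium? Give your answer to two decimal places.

132.40

Round 4 (the tenant proposes): rejection yields 0 for the landlord; the tenant offers 0 and keeps 200.
Round 3 (the landlord proposes): the tenant can get 200 next round, worth 0.47 × 200 = 94 now. The landlord offers 94 and keeps 200 − 94 = 106.
Round 2 (the tenant proposes): the landlord can get 106 next round, worth 0.53 × 106 = 56.18 now. The tenant offers 56.18 and keeps 200 − 56.18 = 143.82.
Round 1 (the landlord proposes): the tenant can get 143.82 next round, worth 0.47 × 143.82 = 67.5954 now. The landlord offers 67.5954 and keeps 200 − 67.5954 = 132.4046.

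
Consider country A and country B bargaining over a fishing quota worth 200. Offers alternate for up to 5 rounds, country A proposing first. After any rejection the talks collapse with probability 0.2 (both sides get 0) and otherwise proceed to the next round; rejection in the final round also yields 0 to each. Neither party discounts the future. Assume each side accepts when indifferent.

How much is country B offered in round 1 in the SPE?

Round 5 (country A proposes): country B will accept anything ≥ 0, so country A offers 0 and keeps 200.
Round 4 (country B proposes): rejecting gives country A an expected 0.8 × 200 = 160, so country B offers 160, keeping 40.
Round 3 (country A proposes): rejecting gives country B an expected 0.8 × 40 = 32. Country A offers 32 and keeps 200 − 32 = 168.
Round 2 (country B proposes): rejecting gives country A an expected 0.8 × 168 = 134.4. Country B offers 134.4 and keeps 200 − 134.4 = 65.6.
Round 1 (country A proposes): rejecting gives country B an expected 0.8 × 65.6 = 52.48; country A offers that and keeps 147.52.

52.48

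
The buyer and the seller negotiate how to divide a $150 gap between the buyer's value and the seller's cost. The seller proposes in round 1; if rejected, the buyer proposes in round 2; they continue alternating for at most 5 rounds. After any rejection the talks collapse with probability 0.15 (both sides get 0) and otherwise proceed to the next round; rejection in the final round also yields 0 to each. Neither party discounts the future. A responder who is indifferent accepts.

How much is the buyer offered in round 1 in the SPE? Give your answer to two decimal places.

32.94

Round 5 (the seller proposes): the buyer will accept anything ≥ 0, so the seller offers 0 and keeps 150.
Round 4 (the buyer proposes): rejecting gives the seller an expected 0.85 × 150 = 127.5, so the buyer offers 127.5, keeping 22.5.
Round 3 (the seller proposes): rejecting gives the buyer an expected 0.85 × 22.5 = 19.125; the seller offers that and keeps 130.875.
Round 2 (the buyer proposes): rejecting gives the seller an expected 0.85 × 130.875 = 111.24375, so the buyer offers 111.24375, keeping 38.75625.
Round 1 (the seller proposes): rejecting gives the buyer an expected 0.85 × 38.75625 = 32.9428125. The seller offers 32.9428125 and keeps 150 − 32.9428125 = 117.0571875.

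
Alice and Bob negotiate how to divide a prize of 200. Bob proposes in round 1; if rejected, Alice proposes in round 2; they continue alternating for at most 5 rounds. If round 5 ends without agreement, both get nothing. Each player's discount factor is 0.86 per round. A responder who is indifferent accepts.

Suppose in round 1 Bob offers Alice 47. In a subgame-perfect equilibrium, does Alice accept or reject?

Accept

Work out Alice's continuation value if the offer is rejected.
Round 5 (Bob proposes): rejection yields 0 for Alice; Bob offers 0 and keeps 200.
Round 4 (Alice proposes): Bob can get 200 next round, worth 0.86 × 200 = 172 now. Alice offers 172 and keeps 200 − 172 = 28.
Round 3 (Bob proposes): Alice can get 28 next round, worth 0.86 × 28 = 24.08 now. Bob offers 24.08 and keeps 200 − 24.08 = 175.92.
Round 2 (Alice proposes): Bob can get 175.92 next round, worth 0.86 × 175.92 = 151.2912 now. Alice offers 151.2912 and keeps 200 − 151.2912 = 48.7088.
So by rejecting in round 1, Alice gets 48.7088 next round, worth 0.86 × 48.7088 = 41.889568 now.
Offer 47 ≥ 41.889568, so Alice accepts.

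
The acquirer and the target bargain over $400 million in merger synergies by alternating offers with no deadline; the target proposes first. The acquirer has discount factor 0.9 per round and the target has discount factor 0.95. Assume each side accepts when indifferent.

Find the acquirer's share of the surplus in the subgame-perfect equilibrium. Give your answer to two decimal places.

124.14

Let x be the target's share when the target proposes and y be the acquirer's share when the acquirer proposes.
The acquirer accepts iff offered ≥ 0.9·y, so x = 400 − 0.9y. Symmetrically y = 400 − 0.95x.
Substituting: x = 400 − 0.9(400 − 0.95x), giving x(1 − 0.95·0.9) = 400(1 − 0.9).
So x = 400 × 0.1 / 0.145 ≈ 275.8621, and the acquirer receives 400 − x ≈ 124.1379.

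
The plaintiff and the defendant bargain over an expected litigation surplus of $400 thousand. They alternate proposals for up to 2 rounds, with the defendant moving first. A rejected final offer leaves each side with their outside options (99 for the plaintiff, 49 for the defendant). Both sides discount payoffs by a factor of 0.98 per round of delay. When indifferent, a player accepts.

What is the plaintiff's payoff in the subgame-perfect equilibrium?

343.98

Solve by backward induction from round 2.
Round 2 (the plaintiff proposes): the defendant gets 49 if talks fail, so the plaintiff offers 49 and keeps 351.
Round 1 (the defendant proposes): the plaintiff can get 351 next round, worth 0.98 × 351 = 343.98 now, so the defendant offers 343.98, keeping 56.02.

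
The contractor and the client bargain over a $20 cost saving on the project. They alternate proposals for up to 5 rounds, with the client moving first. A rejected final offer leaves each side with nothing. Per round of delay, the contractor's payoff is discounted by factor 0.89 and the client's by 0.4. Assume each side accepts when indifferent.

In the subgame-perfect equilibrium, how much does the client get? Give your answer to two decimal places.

5.52

Round 5 (the client proposes): rejection yields 0 for the contractor; the client offers 0 and keeps 20.
Round 4 (the contractor proposes): the client can get 20 next round, worth 0.4 × 20 = 8 now; the contractor offers that and keeps 12.
Round 3 (the client proposes): the contractor can get 12 next round, worth 0.89 × 12 = 10.68 now, so the client offers 10.68, keeping 9.32.
Round 2 (the contractor proposes): the client can get 9.32 next round, worth 0.4 × 9.32 = 3.728 now, so the contractor offers 3.728, keeping 16.272.
Round 1 (the client proposes): the contractor can get 16.272 next round, worth 0.89 × 16.272 = 14.48208 now, so the client offers 14.48208, keeping 5.51792.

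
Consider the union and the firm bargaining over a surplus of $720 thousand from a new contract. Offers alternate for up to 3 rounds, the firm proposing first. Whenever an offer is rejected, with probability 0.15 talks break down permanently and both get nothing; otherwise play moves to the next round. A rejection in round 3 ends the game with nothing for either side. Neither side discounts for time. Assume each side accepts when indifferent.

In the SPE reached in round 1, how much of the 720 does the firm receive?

By backward induction:
Round 3 (the firm proposes): rejection yields 0 for the union; the firm offers 0 and keeps 720.
Round 2 (the union proposes): rejecting gives the firm an expected 0.85 × 720 = 612; the union offers that and keeps 108.
Round 1 (the firm proposes): rejecting gives the union an expected 0.85 × 108 = 91.8; the firm offers that and keeps 628.2.

628.2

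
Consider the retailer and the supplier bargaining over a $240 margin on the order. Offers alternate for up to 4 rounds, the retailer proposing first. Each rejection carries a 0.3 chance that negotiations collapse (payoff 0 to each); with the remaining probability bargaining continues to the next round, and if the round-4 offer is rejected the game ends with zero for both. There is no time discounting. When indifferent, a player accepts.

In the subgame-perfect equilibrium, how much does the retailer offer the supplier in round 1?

132.72

By backward induction:
Round 4 (the supplier proposes): rejection yields 0 for the retailer; the supplier offers 0 and keeps 240.
Round 3 (the retailer proposes): rejecting gives the supplier an expected 0.7 × 240 = 168. The retailer offers 168 and keeps 240 − 168 = 72.
Round 2 (the supplier proposes): rejecting gives the retailer an expected 0.7 × 72 = 50.4; the supplier offers that and keeps 189.6.
Round 1 (the retailer proposes): rejecting gives the supplier an expected 0.7 × 189.6 = 132.72, so the retailer offers 132.72, keeping 107.28.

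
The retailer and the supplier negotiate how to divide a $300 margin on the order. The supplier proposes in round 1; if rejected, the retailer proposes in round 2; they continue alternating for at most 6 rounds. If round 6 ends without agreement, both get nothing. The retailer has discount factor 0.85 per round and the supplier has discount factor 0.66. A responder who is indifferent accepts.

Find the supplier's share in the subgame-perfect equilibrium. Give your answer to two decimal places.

84.41

Round 6 (the retailer proposes): the supplier will accept anything ≥ 0, so the retailer offers 0 and keeps 300.
Round 5 (the supplier proposes): the retailer can get 300 next round, worth 0.85 × 300 = 255 now; the supplier offers that and keeps 45.
Round 4 (the retailer proposes): the supplier can get 45 next round, worth 0.66 × 45 = 29.7 now, so the retailer offers 29.7, keeping 270.3.
Round 3 (the supplier proposes): the retailer can get 270.3 next round, worth 0.85 × 270.3 = 229.755 now. The supplier offers 229.755 and keeps 300 − 229.755 = 70.245.
Round 2 (the retailer proposes): the supplier can get 70.245 next round, worth 0.66 × 70.245 = 46.3617 now. The retailer offers 46.3617 and keeps 300 − 46.3617 = 253.6383.
Round 1 (the supplier proposes): the retailer can get 253.6383 next round, worth 0.85 × 253.6383 = 215.592555 now; the supplier offers that and keeps 84.407445.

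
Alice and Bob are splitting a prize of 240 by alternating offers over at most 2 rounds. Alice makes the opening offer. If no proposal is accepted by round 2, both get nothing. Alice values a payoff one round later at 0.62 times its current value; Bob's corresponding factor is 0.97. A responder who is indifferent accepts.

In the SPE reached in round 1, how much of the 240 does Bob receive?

Round 2 (Bob proposes): Alice will accept anything ≥ 0, so Bob offers 0 and keeps 240.
Round 1 (Alice proposes): Bob can get 240 next round, worth 0.97 × 240 = 232.8 now, so Alice offers 232.8, keeping 7.2.

232.8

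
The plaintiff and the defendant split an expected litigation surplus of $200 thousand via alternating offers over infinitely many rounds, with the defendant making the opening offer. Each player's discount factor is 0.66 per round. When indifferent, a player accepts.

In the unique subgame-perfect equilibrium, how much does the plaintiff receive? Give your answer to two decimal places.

79.52

Let x be the defendant's share when the defendant proposes and y be the plaintiff's share when the plaintiff proposes.
The plaintiff accepts iff offered ≥ 0.66·y, so x = 200 − 0.66y. Symmetrically y = 200 − 0.66x.
Substituting: x = 200 − 0.66(200 − 0.66x), giving x(1 − 0.66·0.66) = 200(1 − 0.66).
So x = 200 × 0.34 / 0.5644 ≈ 120.4819, and the plaintiff receives 200 − x ≈ 79.5181.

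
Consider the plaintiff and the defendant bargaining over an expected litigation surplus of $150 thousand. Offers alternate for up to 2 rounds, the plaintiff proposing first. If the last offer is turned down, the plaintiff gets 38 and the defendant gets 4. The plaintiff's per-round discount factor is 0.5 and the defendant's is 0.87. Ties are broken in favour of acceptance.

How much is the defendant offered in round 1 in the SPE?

97.44

By backward induction:
Round 2 (the defendant proposes): the plaintiff gets 38 if talks fail, so the defendant offers 38 and keeps 112.
Round 1 (the plaintiff proposes): the defendant can get 112 next round, worth 0.87 × 112 = 97.44 now; the plaintiff offers that and keeps 52.56.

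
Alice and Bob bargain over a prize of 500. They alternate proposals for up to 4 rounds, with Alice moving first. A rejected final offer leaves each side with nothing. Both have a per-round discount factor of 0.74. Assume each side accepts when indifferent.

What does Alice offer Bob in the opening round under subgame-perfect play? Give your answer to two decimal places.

298.81

Solve by backward induction from round 4.
Round 4 (Bob proposes): Alice will accept anything ≥ 0, so Bob offers 0 and keeps 500.
Round 3 (Alice proposes): Bob can get 500 next round, worth 0.74 × 500 = 370 now. Alice offers 370 and keeps 500 − 370 = 130.
Round 2 (Bob proposes): Alice can get 130 next round, worth 0.74 × 130 = 96.2 now, so Bob offers 96.2, keeping 403.8.
Round 1 (Alice proposes): Bob can get 403.8 next round, worth 0.74 × 403.8 = 298.812 now, so Alice offers 298.812, keeping 201.188.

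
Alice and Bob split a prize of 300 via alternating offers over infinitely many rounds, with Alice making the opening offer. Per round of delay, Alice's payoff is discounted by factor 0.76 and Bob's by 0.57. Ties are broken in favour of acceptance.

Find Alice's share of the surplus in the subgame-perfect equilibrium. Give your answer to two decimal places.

227.59

In a stationary SPE each proposer offers the other exactly their discounted continuation value.
If Alice keeps x when proposing and Bob keeps y when proposing, then x = 300 − 0.57y and y = 300 − 0.76x.
Solving: x = 300(1 − 0.57) / (1 − 0.76·0.57) = 129 / 0.5668 ≈ 227.5935.
Bob gets 300 − 227.5935 ≈ 72.4065.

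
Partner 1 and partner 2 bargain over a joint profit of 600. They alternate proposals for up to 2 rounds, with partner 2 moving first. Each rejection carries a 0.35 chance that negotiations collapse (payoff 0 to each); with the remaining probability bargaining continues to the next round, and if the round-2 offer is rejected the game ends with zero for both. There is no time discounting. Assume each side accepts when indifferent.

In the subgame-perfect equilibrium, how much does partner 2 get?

210

Round 2 (partner 1 proposes): partner 2 will accept anything ≥ 0, so partner 1 offers 0 and keeps 600.
Round 1 (partner 2 proposes): rejecting gives partner 1 an expected 0.65 × 600 = 390, so partner 2 offers 390, keeping 210.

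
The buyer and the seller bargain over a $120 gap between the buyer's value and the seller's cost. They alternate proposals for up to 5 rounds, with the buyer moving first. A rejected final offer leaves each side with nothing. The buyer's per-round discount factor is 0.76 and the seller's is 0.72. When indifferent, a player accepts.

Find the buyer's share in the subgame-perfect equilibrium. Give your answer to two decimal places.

Round 5 (the buyer proposes): the seller will accept anything ≥ 0, so the buyer offers 0 and keeps 120.
Round 4 (the seller proposes): the buyer can get 120 next round, worth 0.76 × 120 = 91.2 now. The seller offers 91.2 and keeps 120 − 91.2 = 28.8.
Round 3 (the buyer proposes): the seller can get 28.8 next round, worth 0.72 × 28.8 = 20.736 now. The buyer offers 20.736 and keeps 120 − 20.736 = 99.264.
Round 2 (the seller proposes): the buyer can get 99.264 next round, worth 0.76 × 99.264 = 75.44064 now; the seller offers that and keeps 44.55936.
Round 1 (the buyer proposes): the seller can get 44.55936 next round, worth 0.72 × 44.55936 = 32.0827392 now; the buyer offers that and keeps 87.9172608.

87.92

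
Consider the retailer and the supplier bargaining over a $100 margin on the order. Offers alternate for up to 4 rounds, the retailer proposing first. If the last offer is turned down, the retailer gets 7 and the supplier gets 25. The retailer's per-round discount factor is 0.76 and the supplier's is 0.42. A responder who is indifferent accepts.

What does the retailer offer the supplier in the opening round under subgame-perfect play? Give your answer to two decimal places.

Solve by backward induction from round 4.
Round 4 (the supplier proposes): the retailer gets 7 if talks fail, so the supplier offers 7 and keeps 93.
Round 3 (the retailer proposes): the supplier can get 93 next round, worth 0.42 × 93 = 39.06 now, so the retailer offers 39.06, keeping 60.94.
Round 2 (the supplier proposes): the retailer can get 60.94 next round, worth 0.76 × 60.94 = 46.3144 now, so the supplier offers 46.3144, keeping 53.6856.
Round 1 (the retailer proposes): the supplier can get 53.6856 next round, worth 0.42 × 53.6856 = 22.547952 now, so the retailer offers 22.547952, keeping 77.452048.

22.55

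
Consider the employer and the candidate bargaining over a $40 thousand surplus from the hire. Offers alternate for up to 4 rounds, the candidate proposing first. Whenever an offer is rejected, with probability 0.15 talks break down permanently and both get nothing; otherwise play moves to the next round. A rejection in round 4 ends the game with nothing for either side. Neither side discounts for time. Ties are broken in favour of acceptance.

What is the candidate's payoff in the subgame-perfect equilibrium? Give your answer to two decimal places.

By backward induction:
Round 4 (the employer proposes): the candidate will accept anything ≥ 0, so the employer offers 0 and keeps 40.
Round 3 (the candidate proposes): rejecting gives the employer an expected 0.85 × 40 = 34. The candidate offers 34 and keeps 40 − 34 = 6.
Round 2 (the employer proposes): rejecting gives the candidate an expected 0.85 × 6 = 5.1; the employer offers that and keeps 34.9.
Round 1 (the candidate proposes): rejecting gives the employer an expected 0.85 × 34.9 = 29.665; the candidate offers that and keeps 10.335.

10.34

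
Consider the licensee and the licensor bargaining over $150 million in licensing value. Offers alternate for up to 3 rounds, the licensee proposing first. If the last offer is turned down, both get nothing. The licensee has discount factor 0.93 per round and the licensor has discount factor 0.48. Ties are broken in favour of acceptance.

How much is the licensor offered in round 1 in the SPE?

5.04

Round 3 (the licensee proposes): the licensor will accept anything ≥ 0, so the licensee offers 0 and keeps 150.
Round 2 (the licensor proposes): the licensee can get 150 next round, worth 0.93 × 150 = 139.5 now, so the licensor offers 139.5, keeping 10.5.
Round 1 (the licensee proposes): the licensor can get 10.5 next round, worth 0.48 × 10.5 = 5.04 now, so the licensee offers 5.04, keeping 144.96.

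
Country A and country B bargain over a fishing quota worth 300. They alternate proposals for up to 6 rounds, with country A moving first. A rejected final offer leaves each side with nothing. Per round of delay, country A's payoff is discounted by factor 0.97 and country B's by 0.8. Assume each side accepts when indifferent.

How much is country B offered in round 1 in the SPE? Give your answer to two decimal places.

157.31

Round 6 (country B proposes): rejection yields 0 for country A; country B offers 0 and keeps 300.
Round 5 (country A proposes): country B can get 300 next round, worth 0.8 × 300 = 240 now; country A offers that and keeps 60.
Round 4 (country B proposes): country A can get 60 next round, worth 0.97 × 60 = 58.2 now; country B offers that and keeps 241.8.
Round 3 (country A proposes): country B can get 241.8 next round, worth 0.8 × 241.8 = 193.44 now; country A offers that and keeps 106.56.
Round 2 (country B proposes): country A can get 106.56 next round, worth 0.97 × 106.56 = 103.3632 now. Country B offers 103.3632 and keeps 300 − 103.3632 = 196.6368.
Round 1 (country A proposes): country B can get 196.6368 next round, worth 0.8 × 196.6368 = 157.30944 now; country A offers that and keeps 142.69056.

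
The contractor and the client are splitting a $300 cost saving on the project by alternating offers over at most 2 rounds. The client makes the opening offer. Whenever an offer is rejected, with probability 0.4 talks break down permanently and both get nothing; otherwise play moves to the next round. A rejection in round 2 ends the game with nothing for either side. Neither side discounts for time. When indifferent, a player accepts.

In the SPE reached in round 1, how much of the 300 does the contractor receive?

Round 2 (the contractor proposes): rejection yields 0 for the client; the contractor offers 0 and keeps 300.
Round 1 (the client proposes): rejecting gives the contractor an expected 0.6 × 300 = 180. The client offers 180 and keeps 300 − 180 = 120.

180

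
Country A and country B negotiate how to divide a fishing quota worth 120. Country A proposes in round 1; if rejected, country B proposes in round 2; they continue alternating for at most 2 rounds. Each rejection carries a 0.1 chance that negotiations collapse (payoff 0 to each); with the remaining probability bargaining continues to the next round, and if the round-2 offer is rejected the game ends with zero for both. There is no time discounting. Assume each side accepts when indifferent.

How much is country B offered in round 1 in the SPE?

Round 2 (country B proposes): rejection yields 0 for country A; country B offers 0 and keeps 120.
Round 1 (country A proposes): rejecting gives country B an expected 0.9 × 120 = 108, so country A offers 108, keeping 12.

108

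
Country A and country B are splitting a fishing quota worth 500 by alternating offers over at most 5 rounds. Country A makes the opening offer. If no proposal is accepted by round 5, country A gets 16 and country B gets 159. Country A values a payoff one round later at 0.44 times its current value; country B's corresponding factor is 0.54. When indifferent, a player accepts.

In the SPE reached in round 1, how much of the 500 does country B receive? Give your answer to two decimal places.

Round 5 (country A proposes): country B gets 159 if talks fail, so country A offers 159 and keeps 341.
Round 4 (country B proposes): country A can get 341 next round, worth 0.44 × 341 = 150.04 now. Country B offers 150.04 and keeps 500 − 150.04 = 349.96.
Round 3 (country A proposes): country B can get 349.96 next round, worth 0.54 × 349.96 = 188.9784 now, so country A offers 188.9784, keeping 311.0216.
Round 2 (country B proposes): country A can get 311.0216 next round, worth 0.44 × 311.0216 = 136.849504 now, so country B offers 136.849504, keeping 363.150496.
Round 1 (country A proposes): country B can get 363.150496 next round, worth 0.54 × 363.150496 = 196.10126784 now, so country A offers 196.10126784, keeping 303.89873216.

196.10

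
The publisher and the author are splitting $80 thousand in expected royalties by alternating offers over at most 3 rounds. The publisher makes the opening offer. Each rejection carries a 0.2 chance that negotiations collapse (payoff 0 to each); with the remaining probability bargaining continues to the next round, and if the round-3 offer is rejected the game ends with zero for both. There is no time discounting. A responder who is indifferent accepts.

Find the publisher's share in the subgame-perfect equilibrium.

67.2

Round 3 (the publisher proposes): rejection yields 0 for the author; the publisher offers 0 and keeps 80.
Round 2 (the author proposes): rejecting gives the publisher an expected 0.8 × 80 = 64. The author offers 64 and keeps 80 − 64 = 16.
Round 1 (the publisher proposes): rejecting gives the author an expected 0.8 × 16 = 12.8. The publisher offers 12.8 and keeps 80 − 12.8 = 67.2.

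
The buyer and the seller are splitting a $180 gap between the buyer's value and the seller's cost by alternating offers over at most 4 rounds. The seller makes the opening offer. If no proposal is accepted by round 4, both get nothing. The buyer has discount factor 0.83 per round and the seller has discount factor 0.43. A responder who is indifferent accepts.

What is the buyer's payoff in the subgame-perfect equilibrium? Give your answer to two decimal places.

Round 4 (the buyer proposes): rejection yields 0 for the seller; the buyer offers 0 and keeps 180.
Round 3 (the seller proposes): the buyer can get 180 next round, worth 0.83 × 180 = 149.4 now. The seller offers 149.4 and keeps 180 − 149.4 = 30.6.
Round 2 (the buyer proposes): the seller can get 30.6 next round, worth 0.43 × 30.6 = 13.158 now, so the buyer offers 13.158, keeping 166.842.
Round 1 (the seller proposes): the buyer can get 166.842 next round, worth 0.83 × 166.842 = 138.47886 now. The seller offers 138.47886 and keeps 180 − 138.47886 = 41.52114.

138.48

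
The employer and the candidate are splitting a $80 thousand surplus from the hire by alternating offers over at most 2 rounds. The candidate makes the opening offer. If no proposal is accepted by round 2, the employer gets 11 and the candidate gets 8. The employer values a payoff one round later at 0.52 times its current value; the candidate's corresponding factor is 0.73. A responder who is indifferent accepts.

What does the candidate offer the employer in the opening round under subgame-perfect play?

37.44

Round 2 (the employer proposes): the candidate gets 8 if talks fail, so the employer offers 8 and keeps 72.
Round 1 (the candidate proposes): the employer can get 72 next round, worth 0.52 × 72 = 37.44 now, so the candidate offers 37.44, keeping 42.56.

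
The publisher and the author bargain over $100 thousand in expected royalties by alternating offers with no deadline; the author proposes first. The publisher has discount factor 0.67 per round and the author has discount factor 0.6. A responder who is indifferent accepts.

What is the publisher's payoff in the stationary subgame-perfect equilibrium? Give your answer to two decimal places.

Let x be the author's share when the author proposes and y be the publisher's share when the publisher proposes.
The publisher accepts iff offered ≥ 0.67·y, so x = 100 − 0.67y. Symmetrically y = 100 − 0.6x.
Substituting: x = 100 − 0.67(100 − 0.6x), giving x(1 − 0.6·0.67) = 100(1 − 0.67).
So x = 100 × 0.33 / 0.598 ≈ 55.1839, and the publisher receives 100 − x ≈ 44.8161.

44.82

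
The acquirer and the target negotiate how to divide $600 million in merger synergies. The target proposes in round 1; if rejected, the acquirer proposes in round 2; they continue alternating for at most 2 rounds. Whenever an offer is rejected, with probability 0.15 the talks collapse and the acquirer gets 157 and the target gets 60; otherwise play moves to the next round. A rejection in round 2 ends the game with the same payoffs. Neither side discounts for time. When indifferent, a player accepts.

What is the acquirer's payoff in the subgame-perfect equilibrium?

Round 2 (the acquirer proposes): the target gets 60 if talks fail, so the acquirer offers 60 and keeps 540.
Round 1 (the target proposes): rejecting gives the acquirer an expected 0.85 × 540 + 0.15 × 157 = 482.55, so the target offers 482.55, keeping 117.45.

482.55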